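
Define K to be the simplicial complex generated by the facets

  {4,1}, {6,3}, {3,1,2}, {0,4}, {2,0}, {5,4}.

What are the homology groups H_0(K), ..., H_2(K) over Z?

H_0 ≅ Z,  H_1 ≅ Z,  H_2 = 0.

We work with the vertex ordering 0 < 1 < 2 < 3 < 4 < 5 < 6. The simplices of K, each written with vertices in increasing order, are:

  0-simplices (7): [0], [1], [2], [3], [4], [5], [6]
  1-simplices (8): [0,2], [0,4], [1,2], [1,3], [1,4], [2,3], [3,6], [4,5]
  2-simplices (1): [1,2,3]

Hence C_0 ≅ Z^7, C_1 ≅ Z^8, C_2 ≅ Z^1.

∂_1: C_1 → C_0 maps an edge to its endpoints' difference, ∂[p,q] = q − p. For instance
  ∂[0,2] = [2] − [0].
As a 7×8 matrix over Z this has rank 6, with invariant factors (1,1,1,1,1,1).

The boundary map ∂_2: C_2 → C_1 acts by ∂[p,q,r] = [q,r] − [p,r] + [p,q]. For instance
  ∂[1,2,3] = [2,3] − [1,3] + [1,2].
As a 8×1 matrix over Z this has rank 1, with invariant factors (1).

Computing H_k = (kernel of ∂_k) / (image of ∂_{k+1}):

  H_0: rank C_0 − rank ∂_1 = 7 − 6 = 1, and the invariant factors of ∂_1 are all 1, so H_0 = Z.
  H_1: rank ker ∂_1 − rank ∂_2 = (8 − 6) − 1 = 1, and the invariant factors of ∂_2 are all 1, so H_1 = Z.
  H_2: rank ker ∂_2 − rank ∂_3 = (1 − 1) − 0 = 0, and there is no ∂_3, so H_2 = 0.

As a check, the Euler characteristic is 7 − 8 + 1 = 0, which agrees with 1 − 1 + 0 = 0.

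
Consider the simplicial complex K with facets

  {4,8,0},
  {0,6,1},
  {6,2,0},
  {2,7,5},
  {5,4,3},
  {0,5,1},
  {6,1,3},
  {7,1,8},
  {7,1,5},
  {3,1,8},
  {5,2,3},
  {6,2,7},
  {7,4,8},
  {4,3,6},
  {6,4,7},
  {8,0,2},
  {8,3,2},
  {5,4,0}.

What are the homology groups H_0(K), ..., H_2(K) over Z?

Take the total order 0 < 1 < 2 < 3 < 4 < 5 < 6 < 7 < 8 on the vertex set. Then K (dimension 2) consists of the simplices:

  0-simplices (9): [0], [1], [2], [3], [4], [5], [6], [7], [8]
  1-simplices (27): (27 of them)
  2-simplices (18): [0,1,5], [0,1,6], [0,2,6], [0,2,8], [0,4,5], [0,4,8], [1,3,6], [1,3,8], [1,5,7], [1,7,8], [2,3,5], [2,3,8], [2,5,7], [2,6,7], [3,4,5], [3,4,6], [4,6,7], [4,7,8]

so the chain groups are C_0 ≅ Z^9, C_1 ≅ Z^27, C_2 ≅ Z^18.

∂_1: C_1 → C_0 sends each edge [p,q] (with p < q) to q − p. For instance
  ∂[3,6] = [6] − [3].
As a 9×27 matrix over Z this has rank 8, with invariant factors (1,1,1,1,1,1,1,1).

∂_2: C_2 → C_1 maps a triangle to the signed sum of its edges. For instance
  ∂[1,5,7] = [5,7] − [1,7] + [1,5],
  ∂[0,2,6] = [2,6] − [0,6] + [0,2].
As a 27×18 matrix over Z this has rank 17, with invariant factors (1,1,1,1,1,1,1,1,1,1,1,1,1,1,1,1,1).

Now H_k = ker ∂_k / im ∂_{k+1}, so:

  H_0: rank C_0 − rank ∂_1 = 9 − 8 = 1, and the invariant factors of ∂_1 are all 1, so H_0 = Z.
  H_1: rank ker ∂_1 − rank ∂_2 = (27 − 8) − 17 = 2, and the invariant factors of ∂_2 are all 1, so H_1 = Z^2.
  H_2: rank ker ∂_2 − rank ∂_3 = (18 − 17) − 0 = 1, and there is no ∂_3, so H_2 = Z.

H_0 = Z,  H_1 = Z^2,  H_2 = Z.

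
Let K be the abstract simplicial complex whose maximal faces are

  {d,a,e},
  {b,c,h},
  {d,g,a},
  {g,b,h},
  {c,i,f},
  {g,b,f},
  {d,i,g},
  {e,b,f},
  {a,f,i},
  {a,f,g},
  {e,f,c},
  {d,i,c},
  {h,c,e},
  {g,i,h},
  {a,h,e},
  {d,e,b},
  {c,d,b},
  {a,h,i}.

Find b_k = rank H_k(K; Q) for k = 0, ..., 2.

b_0 = 1, b_1 = 1, b_2 = 0.

Order the vertices as a < b < c < d < e < f < g < h < i. Listing each simplex with vertices in this order, K has dimension 2 with simplices:

  0-simplices (9): a, b, c, d, e, f, g, h, i
  1-simplices (27): ad, ae, af, ag, ah, ai, bc, bd, be, bf, bg, bh, cd, ce, cf, ch, ci, de, dg, di, ef, eh, fg, fi, gh, gi, hi
  2-simplices (18): ade, adg, aeh, afg, afi, ahi, bcd, bch, bde, bef, bfg, bgh, cdi, cef, ceh, cfi, dgi, ghi

Hence C_0 ≅ Z^9, C_1 ≅ Z^27, C_2 ≅ Z^18.

∂_1: C_1 → C_0 maps an edge to its endpoints' difference, ∂[p,q] = q − p. For instance
  ∂ch = h − c.
This gives a 9×27 integer matrix of rank 8; reducing to Smith normal form yields diagonal entries (1,1,1,1,1,1,1,1).

∂_2: C_2 → C_1 maps a triangle to the signed sum of its edges. For instance
  ∂afg = fg − ag + af,
  ∂bde = de − be + bd.
As a 27×18 matrix over Z this has rank 18, with invariant factors (1,1,1,1,1,1,1,1,1,1,1,1,1,1,1,1,1,2).

Now H_k = ker ∂_k / im ∂_{k+1}, so:

  H_0: rank C_0 − rank ∂_1 = 9 − 8 = 1, and the invariant factors of ∂_1 are all 1, so H_0 ≅ Z.
  H_1: rank ker ∂_1 − rank ∂_2 = (27 − 8) − 18 = 1, and ∂_2 has invariant factor 2 > 1, so H_1 ≅ Z ⊕ Z/2.
  H_2: rank ker ∂_2 − rank ∂_3 = (18 − 18) − 0 = 0, and there is no ∂_3, so H_2 ≅ 0.

(K is a triangulation of the Klein bottle.)

Hence the Betti numbers are b_0 = 1, b_1 = 1, b_2 = 0.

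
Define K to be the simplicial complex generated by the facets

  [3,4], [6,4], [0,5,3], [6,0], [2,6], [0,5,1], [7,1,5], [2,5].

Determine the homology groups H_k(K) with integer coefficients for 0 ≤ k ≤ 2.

Fix the vertex order 0 < 1 < 2 < 3 < 4 < 5 < 6 < 7 and write every simplex with vertices in increasing order. Then dim K = 2 and the simplices of K are:

  0-simplices (8): [0], [1], [2], [3], [4], [5], [6], [7]
  1-simplices (12): [0,1], [0,3], [0,5], [0,6], [1,5], [1,7], [2,5], [2,6], [3,4], [3,5], [4,6], [5,7]
  2-simplices (3): [0,1,5], [0,3,5], [1,5,7]

Hence C_0 ≅ Z^8, C_1 ≅ Z^12, C_2 ≅ Z^3.

The boundary map ∂_1: C_1 → C_0 sends each edge [p,q] (with p < q) to q − p.
The resulting 8×12 matrix has rank 7, and its Smith normal form has invariant factors (1,1,1,1,1,1,1).

∂_2: C_2 → C_1 maps a triangle to the signed sum of its edges. For instance
  ∂[1,5,7] = [5,7] − [1,7] + [1,5],
  ∂[0,1,5] = [1,5] − [0,5] + [0,1].
The resulting 12×3 matrix has rank 3, and its Smith normal form has invariant factors (1,1,1).

Now H_k = ker ∂_k / im ∂_{k+1}, so:

  H_0: rank C_0 − rank ∂_1 = 8 − 7 = 1, and the invariant factors of ∂_1 are all 1, so H_0 = Z.
  H_1: rank ker ∂_1 − rank ∂_2 = (12 − 7) − 3 = 2, and the invariant factors of ∂_2 are all 1, so H_1 = Z^2.
  H_2: rank ker ∂_2 − rank ∂_3 = (3 − 3) − 0 = 0, and there is no ∂_3, so H_2 = 0.

H_0 ≅ Z,  H_1 ≅ Z^2,  H_2 = 0.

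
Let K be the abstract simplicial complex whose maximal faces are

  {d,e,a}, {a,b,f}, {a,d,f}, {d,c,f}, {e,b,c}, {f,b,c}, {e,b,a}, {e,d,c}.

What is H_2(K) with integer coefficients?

Take the total order a < b < c < d < e < f on the vertex set. Then K (dimension 2) consists of the simplices:

  0-simplices (6): a, b, c, d, e, f
  1-simplices (12): ab, ad, ae, af, bc, be, bf, cd, ce, cf, de, df
  2-simplices (8): abe, abf, ade, adf, bce, bcf, cde, cdf

so the chain groups are C_0 ≅ Z^6, C_1 ≅ Z^12, C_2 ≅ Z^8.

Boundary ∂_1: C_1 → C_0 maps an edge to its endpoints' difference, ∂[p,q] = q − p. For instance
  ∂bf = f − b.
The resulting 6×12 matrix has rank 5, and its Smith normal form has invariant factors (1,1,1,1,1).

Boundary ∂_2: C_2 → C_1 sends each 2-simplex [p,q,r] to [q,r] − [p,r] + [p,q]. For instance
  ∂bcf = cf − bf + bc,
  ∂bce = ce − be + bc.
This gives a 12×8 integer matrix of rank 7; reducing to Smith normal form yields diagonal entries (1,1,1,1,1,1,1).

Reading off H_k = ker ∂_k / im ∂_{k+1}:

  H_2: rank ker ∂_2 − rank ∂_3 = (8 − 7) − 0 = 1, and there is no ∂_3, so H_2 ≅ Z.

(K is a triangulation of the 2-sphere S^2.)

H_2 ≅ Z.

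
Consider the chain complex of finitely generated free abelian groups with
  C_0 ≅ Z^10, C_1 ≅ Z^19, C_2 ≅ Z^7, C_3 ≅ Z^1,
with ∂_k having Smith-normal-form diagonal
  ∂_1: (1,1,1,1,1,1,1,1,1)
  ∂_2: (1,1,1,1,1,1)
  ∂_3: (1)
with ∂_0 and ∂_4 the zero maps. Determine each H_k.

H_0 ≅ Z,  H_1 ≅ Z^4,  H_2 = 0,  H_3 = 0.

H_0: b_0 = 10 − 0 − 9 = 1; torsion from ∂_1 factors > 1: none. So H_0 ≅ Z.
H_1: b_1 = 19 − 9 − 6 = 4; torsion from ∂_2 factors > 1: none. So H_1 ≅ Z^4.
H_2: b_2 = 7 − 6 − 1 = 0; torsion from ∂_3 factors > 1: none. So H_2 ≅ 0.
H_3: b_3 = 1 − 1 − 0 = 0; torsion from ∂_4 factors > 1: none. So H_3 ≅ 0.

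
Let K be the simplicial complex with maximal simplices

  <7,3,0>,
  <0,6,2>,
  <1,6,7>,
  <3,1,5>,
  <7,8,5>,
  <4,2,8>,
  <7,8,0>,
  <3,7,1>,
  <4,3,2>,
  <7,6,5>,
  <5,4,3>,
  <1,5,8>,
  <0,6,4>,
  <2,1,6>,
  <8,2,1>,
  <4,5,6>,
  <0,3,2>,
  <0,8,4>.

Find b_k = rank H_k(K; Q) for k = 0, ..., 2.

We work with the vertex ordering 0 < 1 < 2 < 3 < 4 < 5 < 6 < 7 < 8. The simplices of K, each written with vertices in increasing order, are:

  0-simplices (9): [0], [1], [2], [3], [4], [5], [6], [7], [8]
  1-simplices (27): (27 of them)
  2-simplices (18): [0,2,3], [0,2,6], [0,3,7], [0,4,6], [0,4,8], [0,7,8], [1,2,6], [1,2,8], [1,3,5], [1,3,7], [1,5,8], [1,6,7], [2,3,4], [2,4,8], [3,4,5], [4,5,6], [5,6,7], [5,7,8]

Hence C_0 ≅ Z^9, C_1 ≅ Z^27, C_2 ≅ Z^18.

∂_1: C_1 → C_0 is given by ∂[p,q] = [q] − [p].
The 9×27 boundary matrix has rank 8 and Smith normal form diag(1,1,1,1,1,1,1,1).

The boundary map ∂_2: C_2 → C_1 sends each 2-simplex [p,q,r] to [q,r] − [p,r] + [p,q]. For instance
  ∂[1,5,8] = [5,8] − [1,8] + [1,5],
  ∂[0,4,6] = [4,6] − [0,6] + [0,4].
As a 27×18 matrix over Z this has rank 18, with invariant factors (1,1,1,1,1,1,1,1,1,1,1,1,1,1,1,1,1,2).

From H_k ≅ ker(∂_k) / im(∂_{k+1}) we obtain:

  H_0: rank C_0 − rank ∂_1 = 9 − 8 = 1, and the invariant factors of ∂_1 are all 1, so H_0 ≅ Z.
  H_1: rank ker ∂_1 − rank ∂_2 = (27 − 8) − 18 = 1, and ∂_2 has invariant factor 2 > 1, so H_1 ≅ Z ⊕ Z/2Z.
  H_2: rank ker ∂_2 − rank ∂_3 = (18 − 18) − 0 = 0, and there is no ∂_3, so H_2 ≅ 0.

As a check, the Euler characteristic is 9 − 27 + 18 = 0, which agrees with 1 − 1 + 0 = 0.

Hence the Betti numbers are b_0 = 1, b_1 = 1, b_2 = 0.

b_0 = 1, b_1 = 1, b_2 = 0.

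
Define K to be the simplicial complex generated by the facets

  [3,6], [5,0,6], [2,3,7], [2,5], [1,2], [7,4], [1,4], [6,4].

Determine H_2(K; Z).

H_2 = 0.

Fix the vertex order 0 < 1 < 2 < 3 < 4 < 5 < 6 < 7 and write every simplex with vertices in increasing order. Then dim K = 2 and the simplices of K are:

  0-simplices (8): [0], [1], [2], [3], [4], [5], [6], [7]
  1-simplices (12): [0,5], [0,6], [1,2], [1,4], [2,3], [2,5], [2,7], [3,6], [3,7], [4,6], [4,7], [5,6]
  2-simplices (2): [0,5,6], [2,3,7]

so the chain groups are C_0 ≅ Z^8, C_1 ≅ Z^12, C_2 ≅ Z^2.

The boundary map ∂_1: C_1 → C_0 sends each edge [p,q] (with p < q) to q − p. For instance
  ∂[1,4] = [4] − [1].
The 8×12 boundary matrix has rank 7 and Smith normal form diag(1,1,1,1,1,1,1).

The boundary map ∂_2: C_2 → C_1 maps a triangle to the signed sum of its edges. For instance
  ∂[0,5,6] = [5,6] − [0,6] + [0,5],
  ∂[2,3,7] = [3,7] − [2,7] + [2,3].
This gives a 12×2 integer matrix of rank 2; reducing to Smith normal form yields diagonal entries (1,1).

Reading off H_k = ker ∂_k / im ∂_{k+1}:

  H_2: rank ker ∂_2 − rank ∂_3 = (2 − 2) − 0 = 0, and there is no ∂_3, so H_2 ≅ 0.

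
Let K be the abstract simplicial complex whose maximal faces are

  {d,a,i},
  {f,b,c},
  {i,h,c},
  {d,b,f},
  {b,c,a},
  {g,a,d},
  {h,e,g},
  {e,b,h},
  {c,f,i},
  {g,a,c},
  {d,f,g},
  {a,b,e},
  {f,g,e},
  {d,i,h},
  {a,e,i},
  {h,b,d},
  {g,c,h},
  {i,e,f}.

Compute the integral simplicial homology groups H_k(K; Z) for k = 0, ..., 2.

H_0 ≅ Z,  H_1 ≅ Z^2,  H_2 ≅ Z.

We work with the vertex ordering a < b < c < d < e < f < g < h < i. The simplices of K, each written with vertices in increasing order, are:

  0-simplices (9): a, b, c, d, e, f, g, h, i
  1-simplices (27): ab, ac, ad, ae, ag, ai, bc, bd, be, bf, bh, cf, cg, ch, ci, df, dg, dh, di, ef, eg, eh, ei, fg, fi, gh, hi
  2-simplices (18): abc, abe, acg, adg, adi, aei, bcf, bdf, bdh, beh, cfi, cgh, chi, dfg, dhi, efg, efi, egh

Hence C_0 ≅ Z^9, C_1 ≅ Z^27, C_2 ≅ Z^18.

Boundary ∂_1: C_1 → C_0 maps an edge to its endpoints' difference, ∂[p,q] = q − p. For instance
  ∂eg = g − e.
As a 9×27 matrix over Z this has rank 8, with invariant factors (1,1,1,1,1,1,1,1).

Boundary ∂_2: C_2 → C_1 acts by ∂[p,q,r] = [q,r] − [p,r] + [p,q]. For instance
  ∂bcf = cf − bf + bc,
  ∂cfi = fi − ci + cf.
This gives a 27×18 integer matrix of rank 17; reducing to Smith normal form yields diagonal entries (1,1,1,1,1,1,1,1,1,1,1,1,1,1,1,1,1).

Computing H_k = (kernel of ∂_k) / (image of ∂_{k+1}):

  H_0: rank C_0 − rank ∂_1 = 9 − 8 = 1, and the invariant factors of ∂_1 are all 1, so H_0 ≅ Z.
  H_1: rank ker ∂_1 − rank ∂_2 = (27 − 8) − 17 = 2, and the invariant factors of ∂_2 are all 1, so H_1 ≅ Z^2.
  H_2: rank ker ∂_2 − rank ∂_3 = (18 − 17) − 0 = 1, and there is no ∂_3, so H_2 ≅ Z.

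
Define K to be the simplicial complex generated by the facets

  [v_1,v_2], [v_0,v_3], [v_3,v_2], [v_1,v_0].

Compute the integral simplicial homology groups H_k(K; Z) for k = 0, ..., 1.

H_0 = Z,  H_1 = Z.

We work with the vertex ordering v_0 < v_1 < v_2 < v_3. The simplices of K, each written with vertices in increasing order, are:

  0-simplices (4): [v_0], [v_1], [v_2], [v_3]
  1-simplices (4): [v_0,v_1], [v_0,v_3], [v_1,v_2], [v_2,v_3]

so the chain groups are C_0 ≅ Z^4, C_1 ≅ Z^4.

Boundary ∂_1: C_1 → C_0 sends each edge [p,q] (with p < q) to q − p. For instance
  ∂[v_2,v_3] = [v_3] − [v_2].
The 4×4 boundary matrix has rank 3 and Smith normal form diag(1,1,1).

Now H_k = ker ∂_k / im ∂_{k+1}, so:

  H_0: rank C_0 − rank ∂_1 = 4 − 3 = 1, and the invariant factors of ∂_1 are all 1, so H_0 ≅ Z.
  H_1: rank ker ∂_1 − rank ∂_2 = (4 − 3) − 0 = 1, and there is no ∂_2, so H_1 ≅ Z.

As a check, the Euler characteristic is 4 − 4 = 0, which agrees with 1 − 1 = 0.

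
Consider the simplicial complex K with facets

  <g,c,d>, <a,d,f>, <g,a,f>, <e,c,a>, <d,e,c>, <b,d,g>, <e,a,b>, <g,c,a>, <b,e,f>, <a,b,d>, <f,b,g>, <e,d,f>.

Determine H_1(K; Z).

Fix the vertex order a < b < c < d < e < f < g and write every simplex with vertices in increasing order. Then dim K = 2 and the simplices of K are:

  0-simplices (7): a, b, c, d, e, f, g
  1-simplices (18): ab, ac, ad, ae, af, ag, bd, be, bf, bg, cd, ce, cg, de, df, dg, ef, fg
  2-simplices (12): abd, abe, ace, acg, adf, afg, bdg, bef, bfg, cde, cdg, def

giving chain groups C_0 ≅ Z^7, C_1 ≅ Z^18, C_2 ≅ Z^12.

The boundary map ∂_1: C_1 → C_0 maps an edge to its endpoints' difference, ∂[p,q] = q − p. For instance
  ∂bf = f − b.
The 7×18 boundary matrix has rank 6 and Smith normal form diag(1,1,1,1,1,1).

The boundary map ∂_2: C_2 → C_1 acts by ∂[p,q,r] = [q,r] − [p,r] + [p,q]. For instance
  ∂bfg = fg − bg + bf,
  ∂afg = fg − ag + af.
The resulting 18×12 matrix has rank 12, and its Smith normal form has invariant factors (1,1,1,1,1,1,1,1,1,1,1,2).

Computing H_k = (kernel of ∂_k) / (image of ∂_{k+1}):

  H_1: rank ker ∂_1 − rank ∂_2 = (18 − 6) − 12 = 0, and ∂_2 has invariant factor 2 > 1, so H_1 = Z/2Z.

H_1 = Z/2Z.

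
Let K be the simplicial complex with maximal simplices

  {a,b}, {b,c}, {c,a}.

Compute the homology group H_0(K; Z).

Order the vertices as a < b < c. Listing each simplex with vertices in this order, K has dimension 1 with simplices:

  0-simplices (3): a, b, c
  1-simplices (3): ab, ac, bc

giving chain groups C_0 ≅ Z^3, C_1 ≅ Z^3.

The boundary map ∂_1: C_1 → C_0 maps an edge to its endpoints' difference, ∂[p,q] = q − p. For instance
  ∂ac = c − a.
This gives a 3×3 integer matrix of rank 2; reducing to Smith normal form yields diagonal entries (1,1).

Reading off H_k = ker ∂_k / im ∂_{k+1}:

  H_0: rank C_0 − rank ∂_1 = 3 − 2 = 1, and the invariant factors of ∂_1 are all 1, so H_0 = Z.

(K is a triangulation of the circle S^1.)

H_0 ≅ Z.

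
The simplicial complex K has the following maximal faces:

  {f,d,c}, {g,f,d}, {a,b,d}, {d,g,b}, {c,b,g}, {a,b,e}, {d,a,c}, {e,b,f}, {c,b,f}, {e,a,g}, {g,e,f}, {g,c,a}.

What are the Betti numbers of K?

b_0 = 1, b_1 = 0, b_2 = 0.

Order the vertices as a < b < c < d < e < f < g. Listing each simplex with vertices in this order, K has dimension 2 with simplices:

  0-simplices (7): a, b, c, d, e, f, g
  1-simplices (18): ab, ac, ad, ae, ag, bc, bd, be, bf, bg, cd, cf, cg, df, dg, ef, eg, fg
  2-simplices (12): abd, abe, acd, acg, aeg, bcf, bcg, bdg, bef, cdf, dfg, efg

so the chain groups are C_0 ≅ Z^7, C_1 ≅ Z^18, C_2 ≅ Z^12.

Boundary ∂_1: C_1 → C_0 maps an edge to its endpoints' difference, ∂[p,q] = q − p.
This gives a 7×18 integer matrix of rank 6; reducing to Smith normal form yields diagonal entries (1,1,1,1,1,1).

The boundary map ∂_2: C_2 → C_1 acts by ∂[p,q,r] = [q,r] − [p,r] + [p,q]. For instance
  ∂aeg = eg − ag + ae,
  ∂bef = ef − bf + be.
This gives a 18×12 integer matrix of rank 12; reducing to Smith normal form yields diagonal entries (1,1,1,1,1,1,1,1,1,1,1,2).

From H_k ≅ ker(∂_k) / im(∂_{k+1}) we obtain:

  H_0: rank C_0 − rank ∂_1 = 7 − 6 = 1, and the invariant factors of ∂_1 are all 1, so H_0 ≅ Z.
  H_1: rank ker ∂_1 − rank ∂_2 = (18 − 6) − 12 = 0, and ∂_2 has invariant factor 2 > 1, so H_1 ≅ Z/2.
  H_2: rank ker ∂_2 − rank ∂_3 = (12 − 12) − 0 = 0, and there is no ∂_3, so H_2 ≅ 0.

Hence the Betti numbers are b_0 = 1, b_1 = 0, b_2 = 0.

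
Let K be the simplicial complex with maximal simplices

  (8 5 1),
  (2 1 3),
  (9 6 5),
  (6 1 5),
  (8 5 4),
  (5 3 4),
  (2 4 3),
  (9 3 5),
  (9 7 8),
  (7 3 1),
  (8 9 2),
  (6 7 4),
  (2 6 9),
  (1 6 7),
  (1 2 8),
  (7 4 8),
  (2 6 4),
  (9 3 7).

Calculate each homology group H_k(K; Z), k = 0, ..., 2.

H_0 = Z,  H_1 = Z^2,  H_2 = Z.

We work with the vertex ordering 1 < 2 < 3 < 4 < 5 < 6 < 7 < 8 < 9. The simplices of K, each written with vertices in increasing order, are:

  0-simplices (9): [1], [2], [3], [4], [5], [6], [7], [8], [9]
  1-simplices (27): (27 of them)
  2-simplices (18): [1,2,3], [1,2,8], [1,3,7], [1,5,6], [1,5,8], [1,6,7], [2,3,4], [2,4,6], [2,6,9], [2,8,9], [3,4,5], [3,5,9], [3,7,9], [4,5,8], [4,6,7], [4,7,8], [5,6,9], [7,8,9]

Hence C_0 ≅ Z^9, C_1 ≅ Z^27, C_2 ≅ Z^18.

∂_1: C_1 → C_0 maps an edge to its endpoints' difference, ∂[p,q] = q − p.
The resulting 9×27 matrix has rank 8, and its Smith normal form has invariant factors (1,1,1,1,1,1,1,1).

The boundary map ∂_2: C_2 → C_1 sends each 2-simplex [p,q,r] to [q,r] − [p,r] + [p,q]. For instance
  ∂[3,5,9] = [5,9] − [3,9] + [3,5],
  ∂[1,5,8] = [5,8] − [1,8] + [1,5].
The resulting 27×18 matrix has rank 17, and its Smith normal form has invariant factors (1,1,1,1,1,1,1,1,1,1,1,1,1,1,1,1,1).

Reading off H_k = ker ∂_k / im ∂_{k+1}:

  H_0: rank C_0 − rank ∂_1 = 9 − 8 = 1, and the invariant factors of ∂_1 are all 1, so H_0 ≅ Z.
  H_1: rank ker ∂_1 − rank ∂_2 = (27 − 8) − 17 = 2, and the invariant factors of ∂_2 are all 1, so H_1 ≅ Z^2.
  H_2: rank ker ∂_2 − rank ∂_3 = (18 − 17) − 0 = 1, and there is no ∂_3, so H_2 ≅ Z.

As a check, the Euler characteristic is 9 − 27 + 18 = 0, which agrees with 1 − 2 + 1 = 0.
(K is a triangulation of the torus T^2.)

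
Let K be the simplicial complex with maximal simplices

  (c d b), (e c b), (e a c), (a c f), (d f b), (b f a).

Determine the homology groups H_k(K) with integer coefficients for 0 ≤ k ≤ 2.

H_0 = Z,  H_1 = Z,  H_2 = 0.

Fix the vertex order a < b < c < d < e < f and write every simplex with vertices in increasing order. Then dim K = 2 and the simplices of K are:

  0-simplices (6): a, b, c, d, e, f
  1-simplices (12): ab, ac, ae, af, bc, bd, be, bf, cd, ce, cf, df
  2-simplices (6): abf, ace, acf, bcd, bce, bdf

so the chain groups are C_0 ≅ Z^6, C_1 ≅ Z^12, C_2 ≅ Z^6.

The boundary map ∂_1: C_1 → C_0 maps an edge to its endpoints' difference, ∂[p,q] = q − p.
The resulting 6×12 matrix has rank 5, and its Smith normal form has invariant factors (1,1,1,1,1).

The boundary map ∂_2: C_2 → C_1 acts by ∂[p,q,r] = [q,r] − [p,r] + [p,q]. For instance
  ∂ace = ce − ae + ac,
  ∂bdf = df − bf + bd.
This gives a 12×6 integer matrix of rank 6; reducing to Smith normal form yields diagonal entries (1,1,1,1,1,1).

From H_k ≅ ker(∂_k) / im(∂_{k+1}) we obtain:

  H_0: rank C_0 − rank ∂_1 = 6 − 5 = 1, and the invariant factors of ∂_1 are all 1, so H_0 = Z.
  H_1: rank ker ∂_1 − rank ∂_2 = (12 − 5) − 6 = 1, and the invariant factors of ∂_2 are all 1, so H_1 = Z.
  H_2: rank ker ∂_2 − rank ∂_3 = (6 − 6) − 0 = 0, and there is no ∂_3, so H_2 = 0.

(K is a triangulation of the cylinder S^1 x I.)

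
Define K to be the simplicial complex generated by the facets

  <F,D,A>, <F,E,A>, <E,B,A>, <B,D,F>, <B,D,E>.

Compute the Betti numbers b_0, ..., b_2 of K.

b_0 = 1, b_1 = 1, b_2 = 0.

Fix the vertex order A < B < D < E < F and write every simplex with vertices in increasing order. Then dim K = 2 and the simplices of K are:

  0-simplices (5): A, B, D, E, F
  1-simplices (10): AB, AD, AE, AF, BD, BE, BF, DE, DF, EF
  2-simplices (5): ABE, ADF, AEF, BDE, BDF

so the chain groups are C_0 ≅ Z^5, C_1 ≅ Z^10, C_2 ≅ Z^5.

Boundary ∂_1: C_1 → C_0 is given by ∂[p,q] = [q] − [p].
The 5×10 boundary matrix has rank 4 and Smith normal form diag(1,1,1,1).

∂_2: C_2 → C_1 acts by ∂[p,q,r] = [q,r] − [p,r] + [p,q]. For instance
  ∂ADF = DF − AF + AD,
  ∂AEF = EF − AF + AE.
The resulting 10×5 matrix has rank 5, and its Smith normal form has invariant factors (1,1,1,1,1).

Now H_k = ker ∂_k / im ∂_{k+1}, so:

  H_0: rank C_0 − rank ∂_1 = 5 − 4 = 1, and the invariant factors of ∂_1 are all 1, so H_0 = Z.
  H_1: rank ker ∂_1 − rank ∂_2 = (10 − 4) − 5 = 1, and the invariant factors of ∂_2 are all 1, so H_1 = Z.
  H_2: rank ker ∂_2 − rank ∂_3 = (5 − 5) − 0 = 0, and there is no ∂_3, so H_2 = 0.

Hence the Betti numbers are b_0 = 1, b_1 = 1, b_2 = 0.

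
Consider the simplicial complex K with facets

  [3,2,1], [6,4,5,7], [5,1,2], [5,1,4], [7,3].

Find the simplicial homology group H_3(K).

Take the total order 1 < 2 < 3 < 4 < 5 < 6 < 7 on the vertex set. Then K (dimension 3) consists of the simplices:

  0-simplices (7): [1], [2], [3], [4], [5], [6], [7]
  1-simplices (13): [1,2], [1,3], [1,4], [1,5], [2,3], [2,5], [3,7], [4,5], [4,6], [4,7], [5,6], [5,7], [6,7]
  2-simplices (7): [1,2,3], [1,2,5], [1,4,5], [4,5,6], [4,5,7], [4,6,7], [5,6,7]
  3-simplices (1): [4,5,6,7]

Hence C_0 ≅ Z^7, C_1 ≅ Z^13, C_2 ≅ Z^7, C_3 ≅ Z^1.

The boundary map ∂_1: C_1 → C_0 sends each edge [p,q] (with p < q) to q − p. For instance
  ∂[5,7] = [7] − [5].
As a 7×13 matrix over Z this has rank 6, with invariant factors (1,1,1,1,1,1).

∂_2: C_2 → C_1 acts by ∂[p,q,r] = [q,r] − [p,r] + [p,q]. For instance
  ∂[4,5,7] = [5,7] − [4,7] + [4,5],
  ∂[4,5,6] = [5,6] − [4,6] + [4,5].
The 13×7 boundary matrix has rank 6 and Smith normal form diag(1,1,1,1,1,1).

∂_3: C_3 → C_2 sends each 3-simplex σ to the alternating sum Σ_i (−1)^i (σ with its i-th vertex removed). For instance
  ∂[4,5,6,7] = [5,6,7] − [4,6,7] + [4,5,7] − [4,5,6].
As a 7×1 matrix over Z this has rank 1, with invariant factors (1).

Reading off H_k = ker ∂_k / im ∂_{k+1}:

  H_3: rank ker ∂_3 − rank ∂_4 = (1 − 1) − 0 = 0, and there is no ∂_4, so H_3 = 0.

H_3 ≅ 0.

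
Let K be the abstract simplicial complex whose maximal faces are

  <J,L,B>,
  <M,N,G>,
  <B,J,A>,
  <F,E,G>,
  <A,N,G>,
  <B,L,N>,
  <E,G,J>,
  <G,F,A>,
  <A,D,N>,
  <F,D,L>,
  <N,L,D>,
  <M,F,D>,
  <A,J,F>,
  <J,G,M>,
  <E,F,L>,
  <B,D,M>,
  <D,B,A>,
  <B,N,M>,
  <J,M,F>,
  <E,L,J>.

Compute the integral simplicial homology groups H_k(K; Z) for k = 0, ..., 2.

H_0 = Z,  H_1 = Z ⊕ Z/2,  H_2 = 0.

Fix the vertex order A < B < D < E < F < G < J < L < M < N and write every simplex with vertices in increasing order. Then dim K = 2 and the simplices of K are:

  0-simplices (10): A, B, D, E, F, G, J, L, M, N
  1-simplices (30): AB, AD, AF, AG, AJ, AN, BD, BJ, BL, BM, BN, DF, DL, DM, DN, EF, EG, EJ, EL, FG, FJ, FL, FM, GJ, GM, GN, JL, JM, LN, MN
  2-simplices (20): ABD, ABJ, ADN, AFG, AFJ, AGN, BDM, BJL, BLN, BMN, DFL, DFM, DLN, EFG, EFL, EGJ, EJL, FJM, GJM, GMN

giving chain groups C_0 ≅ Z^10, C_1 ≅ Z^30, C_2 ≅ Z^20.

∂_1: C_1 → C_0 maps an edge to its endpoints' difference, ∂[p,q] = q − p.
This gives a 10×30 integer matrix of rank 9; reducing to Smith normal form yields diagonal entries (1,1,1,1,1,1,1,1,1).

The boundary map ∂_2: C_2 → C_1 acts by ∂[p,q,r] = [q,r] − [p,r] + [p,q]. For instance
  ∂BJL = JL − BL + BJ,
  ∂ADN = DN − AN + AD.
As a 30×20 matrix over Z this has rank 20, with invariant factors (1,1,1,1,1,1,1,1,1,1,1,1,1,1,1,1,1,1,1,2).

Reading off H_k = ker ∂_k / im ∂_{k+1}:

  H_0: rank C_0 − rank ∂_1 = 10 − 9 = 1, and the invariant factors of ∂_1 are all 1, so H_0 = Z.
  H_1: rank ker ∂_1 − rank ∂_2 = (30 − 9) − 20 = 1, and ∂_2 has invariant factor 2 > 1, so H_1 = Z ⊕ Z/2.
  H_2: rank ker ∂_2 − rank ∂_3 = (20 − 20) − 0 = 0, and there is no ∂_3, so H_2 = 0.

(K is a triangulation of the Klein bottle.)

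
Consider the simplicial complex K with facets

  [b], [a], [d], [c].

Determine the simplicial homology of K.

Take the total order a < b < c < d on the vertex set. Then K (dimension 0) consists of the simplices:

  0-simplices (4): a, b, c, d

so the chain groups are C_0 ≅ Z^4.

Reading off H_k = ker ∂_k / im ∂_{k+1}:

  H_0: rank C_0 − rank ∂_1 = 4 − 0 = 4, and there is no ∂_1, so H_0 = Z^4.

H_0 = Z^4.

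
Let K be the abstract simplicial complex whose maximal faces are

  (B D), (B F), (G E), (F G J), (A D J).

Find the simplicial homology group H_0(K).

We work with the vertex ordering A < B < D < E < F < G < J. The simplices of K, each written with vertices in increasing order, are:

  0-simplices (7): A, B, D, E, F, G, J
  1-simplices (9): AD, AJ, BD, BF, DJ, EG, FG, FJ, GJ
  2-simplices (2): ADJ, FGJ

so the chain groups are C_0 ≅ Z^7, C_1 ≅ Z^9, C_2 ≅ Z^2.

Boundary ∂_1: C_1 → C_0 is given by ∂[p,q] = [q] − [p]. For instance
  ∂DJ = J − D.
The 7×9 boundary matrix has rank 6 and Smith normal form diag(1,1,1,1,1,1).

Boundary ∂_2: C_2 → C_1 acts by ∂[p,q,r] = [q,r] − [p,r] + [p,q]. For instance
  ∂ADJ = DJ − AJ + AD,
  ∂FGJ = GJ − FJ + FG.
The resulting 9×2 matrix has rank 2, and its Smith normal form has invariant factors (1,1).

Computing H_k = (kernel of ∂_k) / (image of ∂_{k+1}):

  H_0: rank C_0 − rank ∂_1 = 7 − 6 = 1, and the invariant factors of ∂_1 are all 1, so H_0 = Z.

H_0 ≅ Z.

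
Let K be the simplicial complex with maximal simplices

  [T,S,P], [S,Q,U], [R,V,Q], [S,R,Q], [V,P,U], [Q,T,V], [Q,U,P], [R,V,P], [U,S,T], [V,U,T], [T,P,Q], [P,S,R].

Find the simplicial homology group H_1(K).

K has 7 vertices, 18 edges, 12 triangles.
rank ∂_1 = 6, rank ∂_2 = 12 ⇒ b_1 = 18 − 6 − 12 = 0; ∂_2 has invariant factor(s) [2] giving torsion. So H_1 = Z_2.

H_1 ≅ Z_2.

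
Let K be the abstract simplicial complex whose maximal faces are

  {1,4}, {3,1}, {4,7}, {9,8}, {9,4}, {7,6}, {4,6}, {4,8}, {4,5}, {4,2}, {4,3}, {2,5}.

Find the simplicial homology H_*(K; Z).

K has 9 vertices, 12 edges.
rank ∂_0 = 0, rank ∂_1 = 8 ⇒ b_0 = 9 − 0 − 8 = 1; all invariant factors of ∂_1 are 1 so no torsion. So H_0 ≅ Z.
rank ∂_1 = 8, rank ∂_2 = 0 ⇒ b_1 = 12 − 8 − 0 = 4. So H_1 ≅ Z^4.

H_0 ≅ Z,  H_1 ≅ Z^4.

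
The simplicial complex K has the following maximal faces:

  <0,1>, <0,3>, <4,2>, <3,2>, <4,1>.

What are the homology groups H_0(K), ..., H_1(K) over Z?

K has 5 vertices, 5 edges.
rank ∂_0 = 0, rank ∂_1 = 4 ⇒ b_0 = 5 − 0 − 4 = 1; all invariant factors of ∂_1 are 1 so no torsion. So H_0 ≅ Z.
rank ∂_1 = 4, rank ∂_2 = 0 ⇒ b_1 = 5 − 4 − 0 = 1. So H_1 ≅ Z.

H_0 ≅ Z,  H_1 ≅ Z.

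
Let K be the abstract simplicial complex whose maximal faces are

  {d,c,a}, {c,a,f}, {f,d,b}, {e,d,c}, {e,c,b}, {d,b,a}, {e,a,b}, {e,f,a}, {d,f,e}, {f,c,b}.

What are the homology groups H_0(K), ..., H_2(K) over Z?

H_0 = Z,  H_1 = Z/2,  H_2 = 0.

K has 6 vertices, 15 edges, 10 triangles.
rank ∂_0 = 0, rank ∂_1 = 5 ⇒ b_0 = 6 − 0 − 5 = 1; all invariant factors of ∂_1 are 1 so no torsion. So H_0 ≅ Z.
rank ∂_1 = 5, rank ∂_2 = 10 ⇒ b_1 = 15 − 5 − 10 = 0; ∂_2 has invariant factor(s) [2] giving torsion. So H_1 ≅ Z/2.
rank ∂_2 = 10, rank ∂_3 = 0 ⇒ b_2 = 10 − 10 − 0 = 0. So H_2 ≅ 0.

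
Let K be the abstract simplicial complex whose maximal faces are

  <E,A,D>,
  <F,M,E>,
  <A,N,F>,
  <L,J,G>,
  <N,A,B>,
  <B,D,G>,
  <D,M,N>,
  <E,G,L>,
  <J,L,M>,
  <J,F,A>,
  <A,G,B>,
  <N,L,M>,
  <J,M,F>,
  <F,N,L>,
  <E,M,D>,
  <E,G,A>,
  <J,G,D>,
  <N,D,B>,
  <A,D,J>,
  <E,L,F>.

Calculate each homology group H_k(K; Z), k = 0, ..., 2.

Order the vertices as A < B < D < E < F < G < J < L < M < N. Listing each simplex with vertices in this order, K has dimension 2 with simplices:

  0-simplices (10): A, B, D, E, F, G, J, L, M, N
  1-simplices (30): AB, AD, AE, AF, AG, AJ, AN, BD, BG, BN, DE, DG, DJ, DM, DN, EF, EG, EL, EM, FJ, FL, FM, FN, GJ, GL, JL, JM, LM, LN, MN
  2-simplices (20): ABG, ABN, ADE, ADJ, AEG, AFJ, AFN, BDG, BDN, DEM, DGJ, DMN, EFL, EFM, EGL, FJM, FLN, GJL, JLM, LMN

Hence C_0 ≅ Z^10, C_1 ≅ Z^30, C_2 ≅ Z^20.

Boundary ∂_1: C_1 → C_0 maps an edge to its endpoints' difference, ∂[p,q] = q − p. For instance
  ∂FM = M − F.
As a 10×30 matrix over Z this has rank 9, with invariant factors (1,1,1,1,1,1,1,1,1).

∂_2: C_2 → C_1 sends each 2-simplex [p,q,r] to [q,r] − [p,r] + [p,q]. For instance
  ∂JLM = LM − JM + JL,
  ∂AFJ = FJ − AJ + AF.
The resulting 30×20 matrix has rank 20, and its Smith normal form has invariant factors (1,1,1,1,1,1,1,1,1,1,1,1,1,1,1,1,1,1,1,2).

Reading off H_k = ker ∂_k / im ∂_{k+1}:

  H_0: rank C_0 − rank ∂_1 = 10 − 9 = 1, and the invariant factors of ∂_1 are all 1, so H_0 = Z.
  H_1: rank ker ∂_1 − rank ∂_2 = (30 − 9) − 20 = 1, and ∂_2 has invariant factor 2 > 1, so H_1 = Z ⊕ Z/2.
  H_2: rank ker ∂_2 − rank ∂_3 = (20 − 20) − 0 = 0, and there is no ∂_3, so H_2 = 0.

As a check, the Euler characteristic is 10 − 30 + 20 = 0, which agrees with 1 − 1 + 0 = 0.

H_0 = Z,  H_1 = Z ⊕ Z/2,  H_2 = 0.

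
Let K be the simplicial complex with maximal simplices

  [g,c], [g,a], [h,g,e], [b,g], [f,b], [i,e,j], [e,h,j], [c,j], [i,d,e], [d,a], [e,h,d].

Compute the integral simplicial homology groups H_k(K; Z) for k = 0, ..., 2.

H_0 ≅ Z,  H_1 ≅ Z^2,  H_2 = 0.

Fix the vertex order a < b < c < d < e < f < g < h < i < j and write every simplex with vertices in increasing order. Then dim K = 2 and the simplices of K are:

  0-simplices (10): a, b, c, d, e, f, g, h, i, j
  1-simplices (16): ad, ag, bf, bg, cg, cj, de, dh, di, eg, eh, ei, ej, gh, hj, ij
  2-simplices (5): deh, dei, egh, ehj, eij

so the chain groups are C_0 ≅ Z^10, C_1 ≅ Z^16, C_2 ≅ Z^5.

∂_1: C_1 → C_0 maps an edge to its endpoints' difference, ∂[p,q] = q − p. For instance
  ∂gh = h − g.
The resulting 10×16 matrix has rank 9, and its Smith normal form has invariant factors (1,1,1,1,1,1,1,1,1).

Boundary ∂_2: C_2 → C_1 sends each 2-simplex [p,q,r] to [q,r] − [p,r] + [p,q]. For instance
  ∂egh = gh − eh + eg,
  ∂ehj = hj − ej + eh.
As a 16×5 matrix over Z this has rank 5, with invariant factors (1,1,1,1,1).

Computing H_k = (kernel of ∂_k) / (image of ∂_{k+1}):

  H_0: rank C_0 − rank ∂_1 = 10 − 9 = 1, and the invariant factors of ∂_1 are all 1, so H_0 ≅ Z.
  H_1: rank ker ∂_1 − rank ∂_2 = (16 − 9) − 5 = 2, and the invariant factors of ∂_2 are all 1, so H_1 ≅ Z^2.
  H_2: rank ker ∂_2 − rank ∂_3 = (5 − 5) − 0 = 0, and there is no ∂_3, so H_2 ≅ 0.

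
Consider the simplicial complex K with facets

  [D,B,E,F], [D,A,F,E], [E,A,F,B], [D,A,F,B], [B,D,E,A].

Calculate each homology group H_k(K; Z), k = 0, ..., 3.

K has 5 vertices, 10 edges, 10 triangles, 5 3-simplices.
rank ∂_0 = 0, rank ∂_1 = 4 ⇒ b_0 = 5 − 0 − 4 = 1; all invariant factors of ∂_1 are 1 so no torsion. So H_0 ≅ Z.
rank ∂_1 = 4, rank ∂_2 = 6 ⇒ b_1 = 10 − 4 − 6 = 0; all invariant factors of ∂_2 are 1 so no torsion. So H_1 ≅ 0.
rank ∂_2 = 6, rank ∂_3 = 4 ⇒ b_2 = 10 − 6 − 4 = 0; all invariant factors of ∂_3 are 1 so no torsion. So H_2 ≅ 0.
rank ∂_3 = 4, rank ∂_4 = 0 ⇒ b_3 = 5 − 4 − 0 = 1. So H_3 ≅ Z.

H_0 ≅ Z,  H_1 = 0,  H_2 = 0,  H_3 ≅ Z.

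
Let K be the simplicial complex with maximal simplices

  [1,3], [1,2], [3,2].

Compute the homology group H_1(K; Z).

Fix the vertex order 1 < 2 < 3 and write every simplex with vertices in increasing order. Then dim K = 1 and the simplices of K are:

  0-simplices (3): [1], [2], [3]
  1-simplices (3): [1,2], [1,3], [2,3]

Hence C_0 ≅ Z^3, C_1 ≅ Z^3.

Boundary ∂_1: C_1 → C_0 is given by ∂[p,q] = [q] − [p]. For instance
  ∂[1,3] = [3] − [1].
As a 3×3 matrix over Z this has rank 2, with invariant factors (1,1).

Now H_k = ker ∂_k / im ∂_{k+1}, so:

  H_1: rank ker ∂_1 − rank ∂_2 = (3 − 2) − 0 = 1, and there is no ∂_2, so H_1 ≅ Z.

(K is a triangulation of the circle S^1.)

H_1 = Z.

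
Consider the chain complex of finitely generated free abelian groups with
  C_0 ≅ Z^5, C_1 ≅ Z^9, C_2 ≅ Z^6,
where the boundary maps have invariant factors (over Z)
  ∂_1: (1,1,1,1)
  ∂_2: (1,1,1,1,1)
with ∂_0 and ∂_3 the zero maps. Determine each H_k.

H_0 = Z,  H_1 = 0,  H_2 = Z.

H_0: b_0 = 5 − 0 − 4 = 1; torsion from ∂_1 factors > 1: none. So H_0 = Z.
H_1: b_1 = 9 − 4 − 5 = 0; torsion from ∂_2 factors > 1: none. So H_1 = 0.
H_2: b_2 = 6 − 5 − 0 = 1; torsion from ∂_3 factors > 1: none. So H_2 = Z.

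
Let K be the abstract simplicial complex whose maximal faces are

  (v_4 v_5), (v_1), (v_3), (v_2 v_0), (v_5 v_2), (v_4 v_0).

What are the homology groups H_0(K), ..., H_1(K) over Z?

H_0 = Z^3,  H_1 = Z.

Take the total order v_0 < v_1 < v_2 < v_3 < v_4 < v_5 on the vertex set. Then K (dimension 1) consists of the simplices:

  0-simplices (6): [v_0], [v_1], [v_2], [v_3], [v_4], [v_5]
  1-simplices (4): [v_0,v_2], [v_0,v_4], [v_2,v_5], [v_4,v_5]

so the chain groups are C_0 ≅ Z^6, C_1 ≅ Z^4.

The boundary map ∂_1: C_1 → C_0 is given by ∂[p,q] = [q] − [p].
The resulting 6×4 matrix has rank 3, and its Smith normal form has invariant factors (1,1,1).

Computing H_k = (kernel of ∂_k) / (image of ∂_{k+1}):

  H_0: rank C_0 − rank ∂_1 = 6 − 3 = 3, and the invariant factors of ∂_1 are all 1, so H_0 ≅ Z^3.
  H_1: rank ker ∂_1 − rank ∂_2 = (4 − 3) − 0 = 1, and there is no ∂_2, so H_1 ≅ Z.

As a check, the Euler characteristic is 6 − 4 = 2, which agrees with 3 − 1 = 2.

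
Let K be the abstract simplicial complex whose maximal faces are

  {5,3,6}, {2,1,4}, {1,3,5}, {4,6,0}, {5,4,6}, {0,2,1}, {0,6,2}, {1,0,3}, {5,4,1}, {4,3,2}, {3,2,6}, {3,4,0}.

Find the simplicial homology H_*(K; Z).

Take the total order 0 < 1 < 2 < 3 < 4 < 5 < 6 on the vertex set. Then K (dimension 2) consists of the simplices:

  0-simplices (7): [0], [1], [2], [3], [4], [5], [6]
  1-simplices (18): [0,1], [0,2], [0,3], [0,4], [0,6], [1,2], [1,3], [1,4], [1,5], [2,3], [2,4], [2,6], [3,4], [3,5], [3,6], [4,5], [4,6], [5,6]
  2-simplices (12): [0,1,2], [0,1,3], [0,2,6], [0,3,4], [0,4,6], [1,2,4], [1,3,5], [1,4,5], [2,3,4], [2,3,6], [3,5,6], [4,5,6]

giving chain groups C_0 ≅ Z^7, C_1 ≅ Z^18, C_2 ≅ Z^12.

The boundary map ∂_1: C_1 → C_0 is given by ∂[p,q] = [q] − [p].
As a 7×18 matrix over Z this has rank 6, with invariant factors (1,1,1,1,1,1).

Boundary ∂_2: C_2 → C_1 acts by ∂[p,q,r] = [q,r] − [p,r] + [p,q]. For instance
  ∂[4,5,6] = [5,6] − [4,6] + [4,5],
  ∂[0,1,2] = [1,2] − [0,2] + [0,1].
This gives a 18×12 integer matrix of rank 12; reducing to Smith normal form yields diagonal entries (1,1,1,1,1,1,1,1,1,1,1,2).

Computing H_k = (kernel of ∂_k) / (image of ∂_{k+1}):

  H_0: rank C_0 − rank ∂_1 = 7 − 6 = 1, and the invariant factors of ∂_1 are all 1, so H_0 ≅ Z.
  H_1: rank ker ∂_1 − rank ∂_2 = (18 − 6) − 12 = 0, and ∂_2 has invariant factor 2 > 1, so H_1 ≅ Z_2.
  H_2: rank ker ∂_2 − rank ∂_3 = (12 − 12) − 0 = 0, and there is no ∂_3, so H_2 ≅ 0.

As a check, the Euler characteristic is 7 − 18 + 12 = 1, which agrees with 1 − 0 + 0 = 1.

H_0 = Z,  H_1 = Z_2,  H_2 = 0.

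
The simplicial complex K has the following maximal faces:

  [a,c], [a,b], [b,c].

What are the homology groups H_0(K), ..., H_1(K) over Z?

Fix the vertex order a < b < c and write every simplex with vertices in increasing order. Then dim K = 1 and the simplices of K are:

  0-simplices (3): a, b, c
  1-simplices (3): ab, ac, bc

so the chain groups are C_0 ≅ Z^3, C_1 ≅ Z^3.

Boundary ∂_1: C_1 → C_0 sends each edge [p,q] (with p < q) to q − p. For instance
  ∂ac = c − a.
As a 3×3 matrix over Z this has rank 2, with invariant factors (1,1).

Computing H_k = (kernel of ∂_k) / (image of ∂_{k+1}):

  H_0: rank C_0 − rank ∂_1 = 3 − 2 = 1, and the invariant factors of ∂_1 are all 1, so H_0 = Z.
  H_1: rank ker ∂_1 − rank ∂_2 = (3 − 2) − 0 = 1, and there is no ∂_2, so H_1 = Z.

As a check, the Euler characteristic is 3 − 3 = 0, which agrees with 1 − 1 = 0.

H_0 ≅ Z,  H_1 ≅ Z.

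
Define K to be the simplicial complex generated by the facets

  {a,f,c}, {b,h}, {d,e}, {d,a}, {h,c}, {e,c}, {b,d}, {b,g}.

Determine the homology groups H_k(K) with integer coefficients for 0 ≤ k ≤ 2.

H_0 ≅ Z,  H_1 ≅ Z^2,  H_2 = 0.

We work with the vertex ordering a < b < c < d < e < f < g < h. The simplices of K, each written with vertices in increasing order, are:

  0-simplices (8): a, b, c, d, e, f, g, h
  1-simplices (10): ac, ad, af, bd, bg, bh, ce, cf, ch, de
  2-simplices (1): acf

so the chain groups are C_0 ≅ Z^8, C_1 ≅ Z^10, C_2 ≅ Z^1.

The boundary map ∂_1: C_1 → C_0 maps an edge to its endpoints' difference, ∂[p,q] = q − p.
This gives a 8×10 integer matrix of rank 7; reducing to Smith normal form yields diagonal entries (1,1,1,1,1,1,1).

Boundary ∂_2: C_2 → C_1 sends each 2-simplex [p,q,r] to [q,r] − [p,r] + [p,q]. For instance
  ∂acf = cf − af + ac.
As a 10×1 matrix over Z this has rank 1, with invariant factors (1).

Reading off H_k = ker ∂_k / im ∂_{k+1}:

  H_0: rank C_0 − rank ∂_1 = 8 − 7 = 1, and the invariant factors of ∂_1 are all 1, so H_0 ≅ Z.
  H_1: rank ker ∂_1 − rank ∂_2 = (10 − 7) − 1 = 2, and the invariant factors of ∂_2 are all 1, so H_1 ≅ Z^2.
  H_2: rank ker ∂_2 − rank ∂_3 = (1 − 1) − 0 = 0, and there is no ∂_3, so H_2 ≅ 0.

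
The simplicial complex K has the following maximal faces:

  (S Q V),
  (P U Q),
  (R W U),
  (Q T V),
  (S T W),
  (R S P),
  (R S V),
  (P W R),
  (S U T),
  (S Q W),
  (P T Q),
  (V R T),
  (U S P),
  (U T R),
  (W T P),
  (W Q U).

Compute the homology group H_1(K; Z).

H_1 = Z^2.

Take the total order P < Q < R < S < T < U < V < W on the vertex set. Then K (dimension 2) consists of the simplices:

  0-simplices (8): P, Q, R, S, T, U, V, W
  1-simplices (24): PQ, PR, PS, PT, PU, PW, QS, QT, QU, QV, QW, RS, RT, RU, RV, RW, ST, SU, SV, SW, TU, TV, TW, UW
  2-simplices (16): PQT, PQU, PRS, PRW, PSU, PTW, QSV, QSW, QTV, QUW, RSV, RTU, RTV, RUW, STU, STW

so the chain groups are C_0 ≅ Z^8, C_1 ≅ Z^24, C_2 ≅ Z^16.

The boundary map ∂_1: C_1 → C_0 is given by ∂[p,q] = [q] − [p]. For instance
  ∂RS = S − R.
The resulting 8×24 matrix has rank 7, and its Smith normal form has invariant factors (1,1,1,1,1,1,1).

The boundary map ∂_2: C_2 → C_1 sends each 2-simplex [p,q,r] to [q,r] − [p,r] + [p,q]. For instance
  ∂STW = TW − SW + ST,
  ∂RSV = SV − RV + RS.
This gives a 24×16 integer matrix of rank 15; reducing to Smith normal form yields diagonal entries (1,1,1,1,1,1,1,1,1,1,1,1,1,1,1).

Computing H_k = (kernel of ∂_k) / (image of ∂_{k+1}):

  H_1: rank ker ∂_1 − rank ∂_2 = (24 − 7) − 15 = 2, and the invariant factors of ∂_2 are all 1, so H_1 = Z^2.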